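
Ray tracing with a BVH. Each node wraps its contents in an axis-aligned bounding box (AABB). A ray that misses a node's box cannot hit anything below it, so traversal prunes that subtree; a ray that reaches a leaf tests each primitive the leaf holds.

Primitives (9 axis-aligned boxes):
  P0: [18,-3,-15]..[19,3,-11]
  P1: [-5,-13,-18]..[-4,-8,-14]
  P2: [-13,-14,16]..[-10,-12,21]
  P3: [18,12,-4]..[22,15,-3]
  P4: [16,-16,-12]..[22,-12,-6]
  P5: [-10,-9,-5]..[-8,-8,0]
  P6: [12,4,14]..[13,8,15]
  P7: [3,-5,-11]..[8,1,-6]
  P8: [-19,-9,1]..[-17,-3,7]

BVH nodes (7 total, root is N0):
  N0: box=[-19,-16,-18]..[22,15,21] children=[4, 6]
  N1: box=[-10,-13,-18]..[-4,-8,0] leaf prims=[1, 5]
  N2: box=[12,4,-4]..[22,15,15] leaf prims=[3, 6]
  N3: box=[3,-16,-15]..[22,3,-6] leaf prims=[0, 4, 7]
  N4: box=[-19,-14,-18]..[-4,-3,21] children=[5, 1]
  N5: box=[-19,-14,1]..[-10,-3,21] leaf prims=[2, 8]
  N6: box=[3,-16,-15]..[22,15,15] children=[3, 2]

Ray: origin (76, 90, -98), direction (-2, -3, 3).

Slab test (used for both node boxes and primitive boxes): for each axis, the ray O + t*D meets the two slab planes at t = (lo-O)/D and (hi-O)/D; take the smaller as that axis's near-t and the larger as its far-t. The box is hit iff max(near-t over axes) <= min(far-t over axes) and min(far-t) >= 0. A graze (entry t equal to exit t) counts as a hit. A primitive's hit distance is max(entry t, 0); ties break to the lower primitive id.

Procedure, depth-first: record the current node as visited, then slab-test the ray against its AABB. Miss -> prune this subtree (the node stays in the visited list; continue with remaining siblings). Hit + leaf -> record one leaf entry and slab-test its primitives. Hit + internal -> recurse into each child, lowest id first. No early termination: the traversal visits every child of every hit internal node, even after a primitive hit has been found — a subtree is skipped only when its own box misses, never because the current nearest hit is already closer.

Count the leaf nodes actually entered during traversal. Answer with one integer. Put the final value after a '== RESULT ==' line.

Walk:
N0 x:[27,95/2] y:[25,106/3] z:[80/3,119/3] -> hit [27,106/3], descend [4, 6]
  N4 x:[40,95/2] y:[31,104/3] z:[80/3,119/3] -> miss, prune
  N6 x:[27,73/2] y:[25,106/3] z:[83/3,113/3] -> hit [83/3,106/3], descend [2, 3]
    N2 x:[27,32] y:[25,86/3] z:[94/3,113/3] -> miss, prune
    N3 x:[27,73/2] y:[29,106/3] z:[83/3,92/3] -> hit [29,92/3] leaf, test {P0@t=29, P4(miss), P7(miss)}

5 AABB tests over nodes [0, 4, 6, 2, 3]; 1 leaf entered; closest P0.

== RESULT ==
1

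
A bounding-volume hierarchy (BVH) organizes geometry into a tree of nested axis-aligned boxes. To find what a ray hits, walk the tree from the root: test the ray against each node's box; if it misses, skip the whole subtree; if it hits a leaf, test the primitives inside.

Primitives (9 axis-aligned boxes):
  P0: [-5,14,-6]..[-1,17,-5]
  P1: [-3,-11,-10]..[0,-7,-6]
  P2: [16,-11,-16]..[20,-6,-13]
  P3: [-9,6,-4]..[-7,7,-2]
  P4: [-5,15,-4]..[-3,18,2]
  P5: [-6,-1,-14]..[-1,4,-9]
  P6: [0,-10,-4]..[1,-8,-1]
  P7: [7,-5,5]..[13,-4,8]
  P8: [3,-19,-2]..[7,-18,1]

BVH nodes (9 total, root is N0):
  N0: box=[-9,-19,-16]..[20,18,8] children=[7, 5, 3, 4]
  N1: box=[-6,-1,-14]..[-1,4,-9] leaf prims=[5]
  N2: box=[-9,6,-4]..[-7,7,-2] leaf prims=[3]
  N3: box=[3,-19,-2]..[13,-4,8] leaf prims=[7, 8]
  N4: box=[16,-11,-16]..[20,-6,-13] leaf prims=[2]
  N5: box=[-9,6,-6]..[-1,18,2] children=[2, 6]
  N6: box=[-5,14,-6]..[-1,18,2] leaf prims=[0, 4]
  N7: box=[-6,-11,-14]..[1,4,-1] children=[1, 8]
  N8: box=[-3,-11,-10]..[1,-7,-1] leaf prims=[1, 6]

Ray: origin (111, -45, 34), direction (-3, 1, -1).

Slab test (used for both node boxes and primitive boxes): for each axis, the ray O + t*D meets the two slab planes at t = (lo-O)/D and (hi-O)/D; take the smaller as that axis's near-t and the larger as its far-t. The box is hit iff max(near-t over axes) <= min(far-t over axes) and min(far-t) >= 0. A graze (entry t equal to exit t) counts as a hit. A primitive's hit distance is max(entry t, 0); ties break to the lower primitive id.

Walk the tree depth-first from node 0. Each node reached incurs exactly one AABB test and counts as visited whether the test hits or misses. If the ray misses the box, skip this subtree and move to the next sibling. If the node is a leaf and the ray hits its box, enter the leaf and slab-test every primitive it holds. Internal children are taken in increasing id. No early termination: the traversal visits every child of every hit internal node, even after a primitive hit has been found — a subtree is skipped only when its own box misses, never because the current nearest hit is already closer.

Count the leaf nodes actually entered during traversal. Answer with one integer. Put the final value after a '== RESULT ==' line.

Walk:
N0 x:[91/3,40] y:[26,63] z:[26,50] -> hit [91/3,40], descend [3, 4, 5, 7]
  N3 x:[98/3,36] y:[26,41] z:[26,36] -> hit [98/3,36] leaf, test {P7(miss), P8(miss)}
  N4 x:[91/3,95/3] y:[34,39] z:[47,50] -> miss, prune
  N5 x:[112/3,40] y:[51,63] z:[32,40] -> miss, prune
  N7 x:[110/3,39] y:[34,49] z:[35,48] -> hit [110/3,39], descend [1, 8]
    N1 x:[112/3,39] y:[44,49] z:[43,48] -> miss, prune
    N8 x:[110/3,38] y:[34,38] z:[35,44] -> hit [110/3,38] leaf, test {P1(miss), P6@t=110/3}

order=[0, 3, 4, 5, 7, 1, 8]  |boxes|=7  |leaves|=2  hit=P6

== RESULT ==
2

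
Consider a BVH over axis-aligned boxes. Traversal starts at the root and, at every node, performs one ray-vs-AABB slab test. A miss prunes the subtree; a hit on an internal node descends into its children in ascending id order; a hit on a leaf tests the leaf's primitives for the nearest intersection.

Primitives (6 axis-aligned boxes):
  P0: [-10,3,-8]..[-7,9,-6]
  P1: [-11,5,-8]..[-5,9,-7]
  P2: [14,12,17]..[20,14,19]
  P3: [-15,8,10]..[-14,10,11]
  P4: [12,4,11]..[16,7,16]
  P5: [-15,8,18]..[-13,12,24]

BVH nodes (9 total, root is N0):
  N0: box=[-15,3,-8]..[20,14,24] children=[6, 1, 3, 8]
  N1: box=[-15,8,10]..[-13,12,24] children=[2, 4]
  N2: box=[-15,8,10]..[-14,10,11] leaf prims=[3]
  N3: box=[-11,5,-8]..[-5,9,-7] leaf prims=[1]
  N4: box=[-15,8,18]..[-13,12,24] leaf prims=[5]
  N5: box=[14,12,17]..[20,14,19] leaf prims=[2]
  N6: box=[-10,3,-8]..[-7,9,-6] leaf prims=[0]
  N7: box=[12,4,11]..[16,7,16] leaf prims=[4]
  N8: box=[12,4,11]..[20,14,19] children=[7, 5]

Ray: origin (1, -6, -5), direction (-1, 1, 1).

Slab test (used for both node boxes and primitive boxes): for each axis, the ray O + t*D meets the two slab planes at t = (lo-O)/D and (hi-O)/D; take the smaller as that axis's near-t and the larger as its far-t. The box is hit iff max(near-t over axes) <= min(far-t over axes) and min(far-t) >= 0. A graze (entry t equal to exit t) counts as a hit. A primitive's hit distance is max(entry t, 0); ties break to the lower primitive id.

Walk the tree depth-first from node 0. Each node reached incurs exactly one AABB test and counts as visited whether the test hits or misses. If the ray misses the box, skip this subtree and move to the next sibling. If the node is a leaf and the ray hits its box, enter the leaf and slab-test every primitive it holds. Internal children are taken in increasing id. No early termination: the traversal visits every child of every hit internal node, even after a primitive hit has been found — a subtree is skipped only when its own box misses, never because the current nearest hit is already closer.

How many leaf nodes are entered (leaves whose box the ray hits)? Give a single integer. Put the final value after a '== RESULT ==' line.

Walk:
N0 x:[-19,16] y:[9,20] z:[-3,29] -> hit [9,16], descend [1, 3, 6, 8]
  N1 x:[14,16] y:[14,18] z:[15,29] -> hit [15,16], descend [2, 4]
    N2 x:[15,16] y:[14,16] z:[15,16] -> hit [15,16] leaf, test {P3@t=15}
    N4 x:[14,16] y:[14,18] z:[23,29] -> miss, prune
  N3 x:[6,12] y:[11,15] z:[-3,-2] -> miss, prune
  N6 x:[8,11] y:[9,15] z:[-3,-1] -> miss, prune
  N8 x:[-19,-11] y:[10,20] z:[16,24] -> miss, prune

Visited [0, 1, 2, 4, 3, 6, 8]. Tests: 7 box, 1 leaf. Nearest: P3.

== RESULT ==
1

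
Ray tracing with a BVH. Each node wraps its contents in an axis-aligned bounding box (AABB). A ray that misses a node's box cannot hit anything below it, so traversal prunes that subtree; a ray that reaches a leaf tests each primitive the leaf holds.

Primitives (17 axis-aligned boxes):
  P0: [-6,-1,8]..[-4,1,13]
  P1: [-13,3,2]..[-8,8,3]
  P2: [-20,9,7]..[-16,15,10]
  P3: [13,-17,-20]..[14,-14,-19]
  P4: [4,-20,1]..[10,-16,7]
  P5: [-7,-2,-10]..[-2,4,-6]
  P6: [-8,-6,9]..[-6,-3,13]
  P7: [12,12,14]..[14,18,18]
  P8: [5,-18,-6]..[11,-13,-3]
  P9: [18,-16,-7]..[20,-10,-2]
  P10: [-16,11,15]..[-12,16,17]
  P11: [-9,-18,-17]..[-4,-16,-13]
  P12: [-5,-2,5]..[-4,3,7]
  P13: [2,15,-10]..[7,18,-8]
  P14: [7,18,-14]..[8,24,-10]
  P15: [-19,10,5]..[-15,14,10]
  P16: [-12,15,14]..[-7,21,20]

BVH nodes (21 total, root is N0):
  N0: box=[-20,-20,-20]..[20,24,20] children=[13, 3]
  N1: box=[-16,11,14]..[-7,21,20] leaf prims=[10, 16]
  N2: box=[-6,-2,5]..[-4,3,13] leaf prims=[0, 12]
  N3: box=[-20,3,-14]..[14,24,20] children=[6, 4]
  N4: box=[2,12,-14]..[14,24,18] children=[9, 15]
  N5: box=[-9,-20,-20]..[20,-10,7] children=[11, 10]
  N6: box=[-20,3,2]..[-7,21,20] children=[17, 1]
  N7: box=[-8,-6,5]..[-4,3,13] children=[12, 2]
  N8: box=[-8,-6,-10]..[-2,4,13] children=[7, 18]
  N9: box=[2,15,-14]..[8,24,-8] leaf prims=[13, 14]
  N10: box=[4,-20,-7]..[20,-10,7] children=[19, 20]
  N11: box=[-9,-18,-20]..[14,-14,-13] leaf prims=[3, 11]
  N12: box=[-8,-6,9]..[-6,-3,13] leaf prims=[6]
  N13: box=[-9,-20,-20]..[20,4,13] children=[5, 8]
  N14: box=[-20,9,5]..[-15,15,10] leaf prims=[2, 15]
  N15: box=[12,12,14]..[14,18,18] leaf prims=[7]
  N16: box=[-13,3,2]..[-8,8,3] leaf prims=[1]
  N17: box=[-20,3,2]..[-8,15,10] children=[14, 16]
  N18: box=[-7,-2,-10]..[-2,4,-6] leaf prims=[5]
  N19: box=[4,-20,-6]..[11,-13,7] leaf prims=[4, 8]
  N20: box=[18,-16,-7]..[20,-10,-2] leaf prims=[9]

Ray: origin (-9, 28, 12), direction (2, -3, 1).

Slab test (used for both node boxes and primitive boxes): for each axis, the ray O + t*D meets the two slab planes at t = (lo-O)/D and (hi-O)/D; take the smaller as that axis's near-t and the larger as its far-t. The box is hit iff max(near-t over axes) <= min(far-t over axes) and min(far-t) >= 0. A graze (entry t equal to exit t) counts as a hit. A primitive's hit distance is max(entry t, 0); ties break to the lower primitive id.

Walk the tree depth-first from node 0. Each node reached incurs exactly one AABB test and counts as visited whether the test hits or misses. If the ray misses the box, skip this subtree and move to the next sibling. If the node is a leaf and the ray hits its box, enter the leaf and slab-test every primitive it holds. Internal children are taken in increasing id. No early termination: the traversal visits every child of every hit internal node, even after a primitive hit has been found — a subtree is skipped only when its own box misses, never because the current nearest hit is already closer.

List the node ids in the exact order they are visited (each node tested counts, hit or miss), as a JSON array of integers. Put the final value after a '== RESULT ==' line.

Traverse from the root:
N0 x:[-11/2,29/2] y:[4/3,16] z:[-32,8] -> hit [4/3,8], descend [3, 13]
  N3 x:[-11/2,23/2] y:[4/3,25/3] z:[-26,8] -> hit [4/3,8], descend [4, 6]
    N4 x:[11/2,23/2] y:[4/3,16/3] z:[-26,6] -> miss, prune
    N6 x:[-11/2,1] y:[7/3,25/3] z:[-10,8] -> miss, prune
  N13 x:[0,29/2] y:[8,16] z:[-32,1] -> miss, prune

order=[0, 3, 4, 6, 13]  |boxes|=5  |leaves|=0  hit=miss

== RESULT ==
[0, 3, 4, 6, 13]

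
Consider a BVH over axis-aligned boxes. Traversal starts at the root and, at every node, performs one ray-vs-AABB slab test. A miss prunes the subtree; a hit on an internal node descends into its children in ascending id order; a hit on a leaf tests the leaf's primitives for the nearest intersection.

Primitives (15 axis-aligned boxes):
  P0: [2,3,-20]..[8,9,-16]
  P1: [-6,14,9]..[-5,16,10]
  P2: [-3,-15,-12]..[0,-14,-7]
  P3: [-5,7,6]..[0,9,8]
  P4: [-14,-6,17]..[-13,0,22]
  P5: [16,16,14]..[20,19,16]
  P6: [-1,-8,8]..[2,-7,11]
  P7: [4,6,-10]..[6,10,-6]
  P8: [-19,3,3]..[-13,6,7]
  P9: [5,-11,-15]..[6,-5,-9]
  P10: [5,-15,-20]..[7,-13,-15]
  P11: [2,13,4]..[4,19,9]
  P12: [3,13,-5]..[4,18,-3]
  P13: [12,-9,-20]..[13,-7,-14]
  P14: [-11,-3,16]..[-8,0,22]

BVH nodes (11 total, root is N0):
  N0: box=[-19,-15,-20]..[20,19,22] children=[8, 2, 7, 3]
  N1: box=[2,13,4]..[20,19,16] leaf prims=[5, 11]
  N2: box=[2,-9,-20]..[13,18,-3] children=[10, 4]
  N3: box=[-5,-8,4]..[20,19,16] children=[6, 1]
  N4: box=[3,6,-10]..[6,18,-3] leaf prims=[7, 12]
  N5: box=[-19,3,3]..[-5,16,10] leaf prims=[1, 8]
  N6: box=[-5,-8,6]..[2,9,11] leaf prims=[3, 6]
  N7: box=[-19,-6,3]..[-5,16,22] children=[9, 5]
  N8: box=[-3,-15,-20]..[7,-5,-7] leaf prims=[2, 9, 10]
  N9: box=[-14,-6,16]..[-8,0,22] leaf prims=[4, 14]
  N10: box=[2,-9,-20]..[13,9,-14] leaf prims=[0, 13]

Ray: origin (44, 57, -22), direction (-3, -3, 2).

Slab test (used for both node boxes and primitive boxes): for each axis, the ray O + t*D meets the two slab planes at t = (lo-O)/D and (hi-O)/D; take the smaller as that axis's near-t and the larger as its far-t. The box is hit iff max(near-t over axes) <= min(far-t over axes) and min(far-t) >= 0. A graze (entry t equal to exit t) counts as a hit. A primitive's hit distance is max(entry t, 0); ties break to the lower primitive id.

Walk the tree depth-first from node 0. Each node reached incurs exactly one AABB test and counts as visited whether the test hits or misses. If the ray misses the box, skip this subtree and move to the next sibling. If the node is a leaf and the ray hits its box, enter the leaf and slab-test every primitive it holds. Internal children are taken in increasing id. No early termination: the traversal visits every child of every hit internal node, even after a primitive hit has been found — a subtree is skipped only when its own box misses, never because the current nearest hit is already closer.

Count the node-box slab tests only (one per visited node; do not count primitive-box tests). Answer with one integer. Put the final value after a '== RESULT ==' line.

Trace the traversal:
N0 x:[8,21] y:[38/3,24] z:[1,22] -> hit [38/3,21], descend [2, 3, 7, 8]
  N2 x:[31/3,14] y:[13,22] z:[1,19/2] -> miss, prune
  N3 x:[8,49/3] y:[38/3,65/3] z:[13,19] -> hit [13,49/3], descend [1, 6]
    N1 x:[8,14] y:[38/3,44/3] z:[13,19] -> hit [13,14] leaf, test {P5(miss), P11@t=40/3}
    N6 x:[14,49/3] y:[16,65/3] z:[14,33/2] -> hit [16,49/3] leaf, test {P3(miss), P6(miss)}
  N7 x:[49/3,21] y:[41/3,21] z:[25/2,22] -> hit [49/3,21], descend [5, 9]
    N5 x:[49/3,21] y:[41/3,18] z:[25/2,16] -> miss, prune
    N9 x:[52/3,58/3] y:[19,21] z:[19,22] -> hit [19,58/3] leaf, test {P4(miss), P14(miss)}
  N8 x:[37/3,47/3] y:[62/3,24] z:[1,15/2] -> miss, prune

order=[0, 2, 3, 1, 6, 7, 5, 9, 8]  |boxes|=9  |leaves|=3  hit=P11

== RESULT ==
9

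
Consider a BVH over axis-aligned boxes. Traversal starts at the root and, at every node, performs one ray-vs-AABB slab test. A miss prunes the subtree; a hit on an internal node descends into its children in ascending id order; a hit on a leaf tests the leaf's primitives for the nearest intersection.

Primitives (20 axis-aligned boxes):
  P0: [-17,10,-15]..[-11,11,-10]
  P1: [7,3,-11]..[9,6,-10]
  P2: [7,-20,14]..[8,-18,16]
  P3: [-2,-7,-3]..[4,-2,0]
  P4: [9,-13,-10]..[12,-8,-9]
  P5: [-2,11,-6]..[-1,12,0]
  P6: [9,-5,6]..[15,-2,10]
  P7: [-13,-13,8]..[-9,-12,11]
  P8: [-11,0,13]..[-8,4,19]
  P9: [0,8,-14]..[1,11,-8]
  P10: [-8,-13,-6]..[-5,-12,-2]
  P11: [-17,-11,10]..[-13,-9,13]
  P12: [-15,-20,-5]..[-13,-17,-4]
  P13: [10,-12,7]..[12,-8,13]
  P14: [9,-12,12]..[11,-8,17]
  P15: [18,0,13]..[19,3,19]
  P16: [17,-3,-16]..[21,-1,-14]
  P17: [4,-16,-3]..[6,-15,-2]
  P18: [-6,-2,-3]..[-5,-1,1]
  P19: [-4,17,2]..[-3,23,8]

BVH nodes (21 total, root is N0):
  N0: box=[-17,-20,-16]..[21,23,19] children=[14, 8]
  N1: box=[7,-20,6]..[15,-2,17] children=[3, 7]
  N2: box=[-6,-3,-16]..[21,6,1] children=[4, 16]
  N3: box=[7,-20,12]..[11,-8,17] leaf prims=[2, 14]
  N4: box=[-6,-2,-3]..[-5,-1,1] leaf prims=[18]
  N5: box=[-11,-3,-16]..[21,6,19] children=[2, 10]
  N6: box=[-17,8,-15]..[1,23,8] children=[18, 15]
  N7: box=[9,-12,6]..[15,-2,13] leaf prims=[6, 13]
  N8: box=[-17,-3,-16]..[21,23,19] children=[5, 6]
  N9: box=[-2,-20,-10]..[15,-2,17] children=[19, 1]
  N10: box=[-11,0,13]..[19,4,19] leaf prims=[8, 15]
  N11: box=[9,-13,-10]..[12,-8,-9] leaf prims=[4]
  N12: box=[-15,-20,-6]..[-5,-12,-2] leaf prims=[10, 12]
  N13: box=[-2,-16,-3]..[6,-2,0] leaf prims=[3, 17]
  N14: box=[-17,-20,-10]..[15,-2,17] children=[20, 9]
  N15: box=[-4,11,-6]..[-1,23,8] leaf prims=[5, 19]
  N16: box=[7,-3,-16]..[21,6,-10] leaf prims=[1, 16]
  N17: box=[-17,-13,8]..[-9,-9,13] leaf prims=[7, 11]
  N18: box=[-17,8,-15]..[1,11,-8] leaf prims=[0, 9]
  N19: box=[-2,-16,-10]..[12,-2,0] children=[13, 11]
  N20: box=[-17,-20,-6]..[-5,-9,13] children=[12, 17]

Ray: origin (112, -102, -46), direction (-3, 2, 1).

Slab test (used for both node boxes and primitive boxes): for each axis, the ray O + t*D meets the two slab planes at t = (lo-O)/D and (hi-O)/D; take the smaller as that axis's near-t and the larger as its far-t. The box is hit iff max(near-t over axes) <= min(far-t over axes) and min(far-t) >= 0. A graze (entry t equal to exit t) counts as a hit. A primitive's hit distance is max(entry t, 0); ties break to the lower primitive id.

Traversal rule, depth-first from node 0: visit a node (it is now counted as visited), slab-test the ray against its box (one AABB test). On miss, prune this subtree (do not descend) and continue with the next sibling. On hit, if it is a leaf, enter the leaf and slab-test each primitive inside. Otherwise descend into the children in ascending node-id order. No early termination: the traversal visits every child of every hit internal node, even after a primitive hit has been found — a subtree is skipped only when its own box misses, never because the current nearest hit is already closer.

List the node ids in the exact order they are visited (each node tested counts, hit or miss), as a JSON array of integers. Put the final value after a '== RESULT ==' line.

Walk:
N0 x:[91/3,43] y:[41,125/2] z:[30,65] -> hit [41,43], descend [8, 14]
  N8 x:[91/3,43] y:[99/2,125/2] z:[30,65] -> miss, prune
  N14 x:[97/3,43] y:[41,50] z:[36,63] -> hit [41,43], descend [9, 20]
    N9 x:[97/3,38] y:[41,50] z:[36,63] -> miss, prune
    N20 x:[39,43] y:[41,93/2] z:[40,59] -> hit [41,43], descend [12, 17]
      N12 x:[39,127/3] y:[41,45] z:[40,44] -> hit [41,127/3] leaf, test {P10(miss), P12@t=125/3}
      N17 x:[121/3,43] y:[89/2,93/2] z:[54,59] -> miss, prune

order=[0, 8, 14, 9, 20, 12, 17]  |boxes|=7  |leaves|=1  hit=P12

== RESULT ==
[0, 8, 14, 9, 20, 12, 17]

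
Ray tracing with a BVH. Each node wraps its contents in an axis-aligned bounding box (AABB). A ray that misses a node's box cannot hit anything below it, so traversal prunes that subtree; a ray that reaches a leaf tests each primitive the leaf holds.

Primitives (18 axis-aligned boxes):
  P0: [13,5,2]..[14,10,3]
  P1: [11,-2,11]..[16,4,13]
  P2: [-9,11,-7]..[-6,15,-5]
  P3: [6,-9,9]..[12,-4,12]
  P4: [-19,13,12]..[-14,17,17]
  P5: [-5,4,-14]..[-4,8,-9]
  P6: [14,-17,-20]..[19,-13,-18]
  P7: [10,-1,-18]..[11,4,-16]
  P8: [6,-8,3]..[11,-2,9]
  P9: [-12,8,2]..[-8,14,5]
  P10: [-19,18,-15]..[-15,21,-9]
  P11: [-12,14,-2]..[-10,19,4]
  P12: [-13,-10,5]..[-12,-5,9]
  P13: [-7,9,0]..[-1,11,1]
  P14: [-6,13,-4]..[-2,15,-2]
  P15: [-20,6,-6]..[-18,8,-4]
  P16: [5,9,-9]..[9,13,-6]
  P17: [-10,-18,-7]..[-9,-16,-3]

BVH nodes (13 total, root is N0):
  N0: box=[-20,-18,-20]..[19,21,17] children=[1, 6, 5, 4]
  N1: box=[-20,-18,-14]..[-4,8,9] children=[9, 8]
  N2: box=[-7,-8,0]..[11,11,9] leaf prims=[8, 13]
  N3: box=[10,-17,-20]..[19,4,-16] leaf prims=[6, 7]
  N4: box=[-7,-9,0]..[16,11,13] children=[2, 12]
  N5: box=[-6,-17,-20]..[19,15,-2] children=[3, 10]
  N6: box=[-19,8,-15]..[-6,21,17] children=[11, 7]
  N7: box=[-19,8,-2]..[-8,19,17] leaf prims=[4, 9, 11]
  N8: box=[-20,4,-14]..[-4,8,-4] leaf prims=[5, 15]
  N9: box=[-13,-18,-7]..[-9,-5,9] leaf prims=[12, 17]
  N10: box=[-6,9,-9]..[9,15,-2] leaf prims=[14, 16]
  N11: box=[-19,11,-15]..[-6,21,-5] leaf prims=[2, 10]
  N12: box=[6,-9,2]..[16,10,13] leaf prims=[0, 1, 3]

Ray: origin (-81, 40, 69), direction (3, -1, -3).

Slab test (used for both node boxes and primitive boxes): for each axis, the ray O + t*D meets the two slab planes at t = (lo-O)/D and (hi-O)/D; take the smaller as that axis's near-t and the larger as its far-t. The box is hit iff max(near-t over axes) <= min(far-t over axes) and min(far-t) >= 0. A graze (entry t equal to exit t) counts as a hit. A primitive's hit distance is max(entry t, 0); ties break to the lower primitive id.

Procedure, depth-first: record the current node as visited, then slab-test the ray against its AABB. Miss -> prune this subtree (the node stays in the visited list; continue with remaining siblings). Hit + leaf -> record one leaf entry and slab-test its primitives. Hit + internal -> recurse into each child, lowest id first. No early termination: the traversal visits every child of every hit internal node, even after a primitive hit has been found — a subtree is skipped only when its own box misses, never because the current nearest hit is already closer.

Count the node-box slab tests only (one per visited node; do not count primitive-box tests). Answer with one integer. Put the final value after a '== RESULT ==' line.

Walk:
N0 x:[61/3,100/3] y:[19,58] z:[52/3,89/3] -> hit [61/3,89/3], descend [1, 4, 5, 6]
  N1 x:[61/3,77/3] y:[32,58] z:[20,83/3] -> miss, prune
  N4 x:[74/3,97/3] y:[29,49] z:[56/3,23] -> miss, prune
  N5 x:[25,100/3] y:[25,57] z:[71/3,89/3] -> hit [25,89/3], descend [3, 10]
    N3 x:[91/3,100/3] y:[36,57] z:[85/3,89/3] -> miss, prune
    N10 x:[25,30] y:[25,31] z:[71/3,26] -> hit [25,26] leaf, test {P14(miss), P16(miss)}
  N6 x:[62/3,25] y:[19,32] z:[52/3,28] -> hit [62/3,25], descend [7, 11]
    N7 x:[62/3,73/3] y:[21,32] z:[52/3,71/3] -> hit [21,71/3] leaf, test {P4(miss), P9(miss), P11@t=23}
    N11 x:[62/3,25] y:[19,29] z:[74/3,28] -> hit [74/3,25] leaf, test {P2@t=25, P10(miss)}

Summary -> nodes [0, 1, 4, 5, 3, 10, 6, 7, 11]; box-tests=9; leaf-entries=3; first=P11

== RESULT ==
9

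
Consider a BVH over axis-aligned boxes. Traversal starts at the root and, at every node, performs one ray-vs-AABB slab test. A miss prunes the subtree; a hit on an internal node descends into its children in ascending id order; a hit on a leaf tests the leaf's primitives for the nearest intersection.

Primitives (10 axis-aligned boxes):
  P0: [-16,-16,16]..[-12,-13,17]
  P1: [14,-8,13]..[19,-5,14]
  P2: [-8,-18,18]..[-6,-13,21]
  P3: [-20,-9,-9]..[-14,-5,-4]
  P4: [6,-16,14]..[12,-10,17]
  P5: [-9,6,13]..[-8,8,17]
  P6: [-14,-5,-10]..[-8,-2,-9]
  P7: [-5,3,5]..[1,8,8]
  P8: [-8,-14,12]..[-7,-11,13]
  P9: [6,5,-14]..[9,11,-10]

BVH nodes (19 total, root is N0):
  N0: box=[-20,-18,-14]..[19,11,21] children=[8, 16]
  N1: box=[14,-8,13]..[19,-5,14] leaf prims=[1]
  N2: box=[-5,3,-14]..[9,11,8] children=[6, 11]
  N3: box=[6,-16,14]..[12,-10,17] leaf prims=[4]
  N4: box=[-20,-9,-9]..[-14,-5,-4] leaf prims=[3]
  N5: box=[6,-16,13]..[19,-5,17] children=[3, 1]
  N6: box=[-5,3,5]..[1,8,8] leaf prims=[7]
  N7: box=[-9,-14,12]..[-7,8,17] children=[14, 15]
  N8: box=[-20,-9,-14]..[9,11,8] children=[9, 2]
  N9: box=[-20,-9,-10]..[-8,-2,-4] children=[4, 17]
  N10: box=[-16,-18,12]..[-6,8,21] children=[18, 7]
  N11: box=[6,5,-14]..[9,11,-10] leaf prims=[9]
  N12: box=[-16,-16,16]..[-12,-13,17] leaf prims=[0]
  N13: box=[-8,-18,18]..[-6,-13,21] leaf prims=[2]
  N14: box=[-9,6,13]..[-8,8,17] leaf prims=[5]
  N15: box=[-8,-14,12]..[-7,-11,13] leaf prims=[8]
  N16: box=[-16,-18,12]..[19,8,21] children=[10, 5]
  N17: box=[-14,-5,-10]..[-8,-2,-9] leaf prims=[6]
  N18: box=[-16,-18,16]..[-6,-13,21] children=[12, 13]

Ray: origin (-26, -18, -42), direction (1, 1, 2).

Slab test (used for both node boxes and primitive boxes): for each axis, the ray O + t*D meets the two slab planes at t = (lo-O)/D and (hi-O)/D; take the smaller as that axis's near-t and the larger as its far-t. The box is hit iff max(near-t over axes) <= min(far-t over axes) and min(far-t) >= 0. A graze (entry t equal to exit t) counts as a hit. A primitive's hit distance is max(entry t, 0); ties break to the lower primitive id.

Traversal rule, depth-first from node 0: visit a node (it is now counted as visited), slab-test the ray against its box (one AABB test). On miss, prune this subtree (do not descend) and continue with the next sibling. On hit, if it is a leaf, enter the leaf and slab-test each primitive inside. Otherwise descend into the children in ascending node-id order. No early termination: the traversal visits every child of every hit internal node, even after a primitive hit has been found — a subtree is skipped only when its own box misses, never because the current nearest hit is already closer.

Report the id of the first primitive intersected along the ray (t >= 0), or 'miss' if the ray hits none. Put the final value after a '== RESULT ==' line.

Traverse from the root:
N0 x:[6,45] y:[0,29] z:[14,63/2] -> hit [14,29], descend [8, 16]
  N8 x:[6,35] y:[9,29] z:[14,25] -> hit [14,25], descend [2, 9]
    N2 x:[21,35] y:[21,29] z:[14,25] -> hit [21,25], descend [6, 11]
      N6 x:[21,27] y:[21,26] z:[47/2,25] -> hit [47/2,25] leaf, test {P7@t=47/2}
      N11 x:[32,35] y:[23,29] z:[14,16] -> miss, prune
    N9 x:[6,18] y:[9,16] z:[16,19] -> hit [16,16], descend [4, 17]
      N4 x:[6,12] y:[9,13] z:[33/2,19] -> miss, prune
      N17 x:[12,18] y:[13,16] z:[16,33/2] -> hit [16,16] leaf, test {P6@t=16}
  N16 x:[10,45] y:[0,26] z:[27,63/2] -> miss, prune

Visited [0, 8, 2, 6, 11, 9, 4, 17, 16]. Tests: 9 box, 2 leaf. Nearest: P6.

== RESULT ==
6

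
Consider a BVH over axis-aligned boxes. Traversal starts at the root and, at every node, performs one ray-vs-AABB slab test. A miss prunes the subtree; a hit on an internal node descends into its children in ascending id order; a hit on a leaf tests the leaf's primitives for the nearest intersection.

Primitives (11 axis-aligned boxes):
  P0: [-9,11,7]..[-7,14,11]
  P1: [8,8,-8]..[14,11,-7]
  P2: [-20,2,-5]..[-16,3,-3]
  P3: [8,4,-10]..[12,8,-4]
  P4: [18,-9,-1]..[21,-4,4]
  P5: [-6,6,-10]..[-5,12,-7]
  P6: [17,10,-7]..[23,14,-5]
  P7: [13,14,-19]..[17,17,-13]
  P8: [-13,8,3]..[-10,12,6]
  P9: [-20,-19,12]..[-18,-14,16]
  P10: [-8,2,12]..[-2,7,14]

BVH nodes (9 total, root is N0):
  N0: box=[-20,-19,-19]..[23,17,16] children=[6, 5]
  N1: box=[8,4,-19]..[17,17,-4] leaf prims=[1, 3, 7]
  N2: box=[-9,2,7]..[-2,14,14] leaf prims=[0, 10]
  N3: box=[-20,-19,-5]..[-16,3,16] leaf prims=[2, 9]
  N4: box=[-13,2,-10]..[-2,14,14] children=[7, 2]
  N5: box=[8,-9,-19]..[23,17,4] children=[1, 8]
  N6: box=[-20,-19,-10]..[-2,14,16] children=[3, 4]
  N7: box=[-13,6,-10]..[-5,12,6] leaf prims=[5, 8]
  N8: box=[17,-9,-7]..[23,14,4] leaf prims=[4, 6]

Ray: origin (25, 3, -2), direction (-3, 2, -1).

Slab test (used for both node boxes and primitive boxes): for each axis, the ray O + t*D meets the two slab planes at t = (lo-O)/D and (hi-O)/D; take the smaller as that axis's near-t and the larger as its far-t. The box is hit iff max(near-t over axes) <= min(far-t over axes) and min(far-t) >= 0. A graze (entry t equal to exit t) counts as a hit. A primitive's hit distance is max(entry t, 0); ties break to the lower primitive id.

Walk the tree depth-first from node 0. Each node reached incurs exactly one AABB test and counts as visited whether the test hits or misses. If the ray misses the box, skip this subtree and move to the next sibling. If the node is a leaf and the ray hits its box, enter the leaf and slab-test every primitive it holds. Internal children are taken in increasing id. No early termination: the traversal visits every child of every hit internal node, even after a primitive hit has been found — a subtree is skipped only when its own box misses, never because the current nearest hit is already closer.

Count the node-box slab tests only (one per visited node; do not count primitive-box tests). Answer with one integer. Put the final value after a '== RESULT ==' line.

Walk:
N0 x:[2/3,15] y:[-11,7] z:[-18,17] -> hit [2/3,7], descend [5, 6]
  N5 x:[2/3,17/3] y:[-6,7] z:[-6,17] -> hit [2/3,17/3], descend [1, 8]
    N1 x:[8/3,17/3] y:[1/2,7] z:[2,17] -> hit [8/3,17/3] leaf, test {P1(miss), P3(miss), P7(miss)}
    N8 x:[2/3,8/3] y:[-6,11/2] z:[-6,5] -> hit [2/3,8/3] leaf, test {P4(miss), P6(miss)}
  N6 x:[9,15] y:[-11,11/2] z:[-18,8] -> miss, prune

order=[0, 5, 1, 8, 6]  |boxes|=5  |leaves|=2  hit=miss

== RESULT ==
5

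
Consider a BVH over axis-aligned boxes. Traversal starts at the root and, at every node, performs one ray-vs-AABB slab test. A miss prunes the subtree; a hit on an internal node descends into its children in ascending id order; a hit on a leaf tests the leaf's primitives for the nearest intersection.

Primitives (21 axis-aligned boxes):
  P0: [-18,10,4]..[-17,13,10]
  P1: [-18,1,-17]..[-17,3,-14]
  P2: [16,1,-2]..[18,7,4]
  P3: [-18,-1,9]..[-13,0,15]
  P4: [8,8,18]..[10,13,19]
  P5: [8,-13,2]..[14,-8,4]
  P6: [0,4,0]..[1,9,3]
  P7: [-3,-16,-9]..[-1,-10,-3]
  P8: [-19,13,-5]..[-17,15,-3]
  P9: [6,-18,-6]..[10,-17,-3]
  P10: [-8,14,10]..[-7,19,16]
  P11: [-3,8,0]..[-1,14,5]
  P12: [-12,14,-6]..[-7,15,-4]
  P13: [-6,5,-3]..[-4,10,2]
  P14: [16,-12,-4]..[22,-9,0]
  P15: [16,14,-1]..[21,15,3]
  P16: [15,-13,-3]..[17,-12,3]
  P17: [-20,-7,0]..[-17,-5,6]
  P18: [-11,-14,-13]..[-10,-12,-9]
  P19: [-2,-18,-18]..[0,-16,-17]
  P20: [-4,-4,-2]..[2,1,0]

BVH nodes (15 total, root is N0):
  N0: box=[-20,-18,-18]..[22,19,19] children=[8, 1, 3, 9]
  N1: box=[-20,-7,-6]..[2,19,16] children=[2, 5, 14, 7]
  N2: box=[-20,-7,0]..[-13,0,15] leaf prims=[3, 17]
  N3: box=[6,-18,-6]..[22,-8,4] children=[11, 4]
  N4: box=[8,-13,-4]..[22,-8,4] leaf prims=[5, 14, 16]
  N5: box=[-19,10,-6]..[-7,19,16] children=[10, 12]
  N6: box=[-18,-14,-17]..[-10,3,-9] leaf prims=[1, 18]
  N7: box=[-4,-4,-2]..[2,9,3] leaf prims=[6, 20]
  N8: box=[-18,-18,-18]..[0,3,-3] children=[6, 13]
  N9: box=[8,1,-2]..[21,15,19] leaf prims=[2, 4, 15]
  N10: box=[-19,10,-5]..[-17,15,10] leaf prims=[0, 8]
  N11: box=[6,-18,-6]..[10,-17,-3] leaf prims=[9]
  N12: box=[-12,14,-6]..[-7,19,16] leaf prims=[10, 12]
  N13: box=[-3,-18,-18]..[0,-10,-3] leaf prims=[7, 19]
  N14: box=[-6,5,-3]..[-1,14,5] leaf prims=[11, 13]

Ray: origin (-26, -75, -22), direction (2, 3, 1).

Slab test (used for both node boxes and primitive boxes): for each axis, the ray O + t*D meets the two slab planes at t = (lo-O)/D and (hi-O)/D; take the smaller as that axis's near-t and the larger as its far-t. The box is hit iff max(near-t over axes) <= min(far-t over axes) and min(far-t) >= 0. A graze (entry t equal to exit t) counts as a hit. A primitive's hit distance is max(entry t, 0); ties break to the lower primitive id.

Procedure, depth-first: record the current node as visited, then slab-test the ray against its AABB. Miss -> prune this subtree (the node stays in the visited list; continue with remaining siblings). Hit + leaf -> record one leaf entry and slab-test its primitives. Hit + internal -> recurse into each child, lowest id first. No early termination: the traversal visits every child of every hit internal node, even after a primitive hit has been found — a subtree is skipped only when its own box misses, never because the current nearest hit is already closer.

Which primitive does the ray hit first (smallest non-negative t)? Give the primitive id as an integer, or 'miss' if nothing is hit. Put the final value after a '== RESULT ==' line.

Trace the traversal:
N0 x:[3,24] y:[19,94/3] z:[4,41] -> hit [19,24], descend [1, 3, 8, 9]
  N1 x:[3,14] y:[68/3,94/3] z:[16,38] -> miss, prune
  N3 x:[16,24] y:[19,67/3] z:[16,26] -> hit [19,67/3], descend [4, 11]
    N4 x:[17,24] y:[62/3,67/3] z:[18,26] -> hit [62/3,67/3] leaf, test {P5(miss), P14@t=21, P16@t=62/3}
    N11 x:[16,18] y:[19,58/3] z:[16,19] -> miss, prune
  N8 x:[4,13] y:[19,26] z:[4,19] -> miss, prune
  N9 x:[17,47/2] y:[76/3,30] z:[20,41] -> miss, prune

Visited [0, 1, 3, 4, 11, 8, 9]. Tests: 7 box, 1 leaf. Nearest: P16.

== RESULT ==
16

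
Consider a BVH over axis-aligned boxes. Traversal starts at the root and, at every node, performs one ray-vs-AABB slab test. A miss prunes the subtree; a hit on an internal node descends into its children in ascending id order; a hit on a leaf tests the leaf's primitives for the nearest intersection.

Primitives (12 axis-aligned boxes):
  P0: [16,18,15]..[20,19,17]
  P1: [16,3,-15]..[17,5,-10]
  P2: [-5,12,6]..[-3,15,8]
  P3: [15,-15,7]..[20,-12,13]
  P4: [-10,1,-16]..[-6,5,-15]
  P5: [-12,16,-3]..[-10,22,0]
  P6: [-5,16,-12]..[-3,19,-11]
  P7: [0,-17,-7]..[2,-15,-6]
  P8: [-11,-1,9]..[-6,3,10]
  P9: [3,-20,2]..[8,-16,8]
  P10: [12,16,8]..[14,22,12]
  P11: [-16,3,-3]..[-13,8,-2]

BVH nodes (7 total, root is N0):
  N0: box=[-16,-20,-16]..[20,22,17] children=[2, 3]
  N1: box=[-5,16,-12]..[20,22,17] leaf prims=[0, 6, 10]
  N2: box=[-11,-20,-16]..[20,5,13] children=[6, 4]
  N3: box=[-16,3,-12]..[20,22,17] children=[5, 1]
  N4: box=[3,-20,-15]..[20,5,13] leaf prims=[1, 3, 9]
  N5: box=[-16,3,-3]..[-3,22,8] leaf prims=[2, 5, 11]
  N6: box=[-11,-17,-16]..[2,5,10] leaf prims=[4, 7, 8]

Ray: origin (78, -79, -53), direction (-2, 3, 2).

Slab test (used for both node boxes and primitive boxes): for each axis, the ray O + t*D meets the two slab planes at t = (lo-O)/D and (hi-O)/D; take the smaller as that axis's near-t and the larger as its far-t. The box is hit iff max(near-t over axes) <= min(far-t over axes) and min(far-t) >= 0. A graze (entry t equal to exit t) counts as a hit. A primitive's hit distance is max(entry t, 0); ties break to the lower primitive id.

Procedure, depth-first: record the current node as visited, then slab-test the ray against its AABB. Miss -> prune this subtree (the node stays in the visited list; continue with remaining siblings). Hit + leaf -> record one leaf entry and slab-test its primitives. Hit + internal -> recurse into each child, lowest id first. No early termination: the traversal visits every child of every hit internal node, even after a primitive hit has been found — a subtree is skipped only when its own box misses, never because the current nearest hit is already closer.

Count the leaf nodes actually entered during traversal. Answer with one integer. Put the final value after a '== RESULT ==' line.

Walk:
N0 x:[29,47] y:[59/3,101/3] z:[37/2,35] -> hit [29,101/3], descend [2, 3]
  N2 x:[29,89/2] y:[59/3,28] z:[37/2,33] -> miss, prune
  N3 x:[29,47] y:[82/3,101/3] z:[41/2,35] -> hit [29,101/3], descend [1, 5]
    N1 x:[29,83/2] y:[95/3,101/3] z:[41/2,35] -> hit [95/3,101/3] leaf, test {P0(miss), P6(miss), P10@t=32}
    N5 x:[81/2,47] y:[82/3,101/3] z:[25,61/2] -> miss, prune

Visited [0, 2, 3, 1, 5]. Tests: 5 box, 1 leaf. Nearest: P10.

== RESULT ==
1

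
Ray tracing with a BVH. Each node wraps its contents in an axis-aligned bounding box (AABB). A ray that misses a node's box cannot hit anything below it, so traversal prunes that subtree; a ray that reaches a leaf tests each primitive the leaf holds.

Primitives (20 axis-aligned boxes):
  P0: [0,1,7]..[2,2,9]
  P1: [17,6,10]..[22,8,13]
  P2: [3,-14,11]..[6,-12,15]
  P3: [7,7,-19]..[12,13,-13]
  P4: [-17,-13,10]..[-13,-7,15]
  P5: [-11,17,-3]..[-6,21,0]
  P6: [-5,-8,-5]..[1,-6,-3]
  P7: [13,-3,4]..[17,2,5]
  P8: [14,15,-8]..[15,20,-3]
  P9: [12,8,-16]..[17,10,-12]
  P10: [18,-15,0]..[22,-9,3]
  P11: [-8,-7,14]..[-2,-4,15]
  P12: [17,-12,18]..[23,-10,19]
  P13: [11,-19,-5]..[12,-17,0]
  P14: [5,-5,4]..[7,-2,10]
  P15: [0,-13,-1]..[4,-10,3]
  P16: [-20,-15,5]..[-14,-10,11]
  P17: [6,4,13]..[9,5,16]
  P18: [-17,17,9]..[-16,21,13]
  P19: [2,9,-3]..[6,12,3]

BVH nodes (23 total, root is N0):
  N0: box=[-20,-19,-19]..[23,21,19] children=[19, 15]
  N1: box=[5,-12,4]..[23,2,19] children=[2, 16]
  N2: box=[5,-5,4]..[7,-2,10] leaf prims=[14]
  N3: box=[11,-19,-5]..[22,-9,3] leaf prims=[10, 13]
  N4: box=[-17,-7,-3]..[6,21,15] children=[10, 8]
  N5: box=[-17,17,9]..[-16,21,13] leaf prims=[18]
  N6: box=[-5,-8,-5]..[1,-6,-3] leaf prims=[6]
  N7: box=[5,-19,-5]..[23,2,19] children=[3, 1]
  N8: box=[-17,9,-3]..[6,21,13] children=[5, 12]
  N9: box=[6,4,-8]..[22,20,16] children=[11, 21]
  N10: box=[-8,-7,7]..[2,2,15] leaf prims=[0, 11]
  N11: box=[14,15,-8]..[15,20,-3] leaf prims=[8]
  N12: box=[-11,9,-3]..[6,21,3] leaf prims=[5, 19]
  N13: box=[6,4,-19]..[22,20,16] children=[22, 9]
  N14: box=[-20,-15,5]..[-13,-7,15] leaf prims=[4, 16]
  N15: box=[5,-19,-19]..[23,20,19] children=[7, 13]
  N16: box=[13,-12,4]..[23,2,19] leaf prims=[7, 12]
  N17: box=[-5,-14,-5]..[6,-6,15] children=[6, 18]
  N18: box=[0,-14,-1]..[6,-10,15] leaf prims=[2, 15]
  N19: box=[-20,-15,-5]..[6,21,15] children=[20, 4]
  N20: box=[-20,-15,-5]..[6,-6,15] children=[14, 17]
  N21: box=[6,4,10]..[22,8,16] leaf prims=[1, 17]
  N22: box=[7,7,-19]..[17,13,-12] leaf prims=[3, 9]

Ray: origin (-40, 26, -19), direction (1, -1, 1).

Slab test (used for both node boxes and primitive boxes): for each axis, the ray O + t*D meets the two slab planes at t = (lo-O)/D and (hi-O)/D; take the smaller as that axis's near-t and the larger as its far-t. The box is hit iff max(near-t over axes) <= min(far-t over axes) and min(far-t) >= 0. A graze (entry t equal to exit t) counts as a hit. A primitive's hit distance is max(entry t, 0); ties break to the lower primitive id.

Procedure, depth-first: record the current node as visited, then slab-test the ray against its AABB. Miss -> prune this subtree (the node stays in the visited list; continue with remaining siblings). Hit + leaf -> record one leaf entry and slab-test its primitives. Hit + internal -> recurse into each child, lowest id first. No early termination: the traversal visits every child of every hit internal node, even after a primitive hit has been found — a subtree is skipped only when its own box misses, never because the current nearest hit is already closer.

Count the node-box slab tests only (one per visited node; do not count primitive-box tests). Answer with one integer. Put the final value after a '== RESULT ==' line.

Walk:
N0 x:[20,63] y:[5,45] z:[0,38] -> hit [20,38], descend [15, 19]
  N15 x:[45,63] y:[6,45] z:[0,38] -> miss, prune
  N19 x:[20,46] y:[5,41] z:[14,34] -> hit [20,34], descend [4, 20]
    N4 x:[23,46] y:[5,33] z:[16,34] -> hit [23,33], descend [8, 10]
      N8 x:[23,46] y:[5,17] z:[16,32] -> miss, prune
      N10 x:[32,42] y:[24,33] z:[26,34] -> hit [32,33] leaf, test {P0(miss), P11@t=33}
    N20 x:[20,46] y:[32,41] z:[14,34] -> hit [32,34], descend [14, 17]
      N14 x:[20,27] y:[33,41] z:[24,34] -> miss, prune
      N17 x:[35,46] y:[32,40] z:[14,34] -> miss, prune

9 AABB tests over nodes [0, 15, 19, 4, 8, 10, 20, 14, 17]; 1 leaf entered; closest P11.

== RESULT ==
9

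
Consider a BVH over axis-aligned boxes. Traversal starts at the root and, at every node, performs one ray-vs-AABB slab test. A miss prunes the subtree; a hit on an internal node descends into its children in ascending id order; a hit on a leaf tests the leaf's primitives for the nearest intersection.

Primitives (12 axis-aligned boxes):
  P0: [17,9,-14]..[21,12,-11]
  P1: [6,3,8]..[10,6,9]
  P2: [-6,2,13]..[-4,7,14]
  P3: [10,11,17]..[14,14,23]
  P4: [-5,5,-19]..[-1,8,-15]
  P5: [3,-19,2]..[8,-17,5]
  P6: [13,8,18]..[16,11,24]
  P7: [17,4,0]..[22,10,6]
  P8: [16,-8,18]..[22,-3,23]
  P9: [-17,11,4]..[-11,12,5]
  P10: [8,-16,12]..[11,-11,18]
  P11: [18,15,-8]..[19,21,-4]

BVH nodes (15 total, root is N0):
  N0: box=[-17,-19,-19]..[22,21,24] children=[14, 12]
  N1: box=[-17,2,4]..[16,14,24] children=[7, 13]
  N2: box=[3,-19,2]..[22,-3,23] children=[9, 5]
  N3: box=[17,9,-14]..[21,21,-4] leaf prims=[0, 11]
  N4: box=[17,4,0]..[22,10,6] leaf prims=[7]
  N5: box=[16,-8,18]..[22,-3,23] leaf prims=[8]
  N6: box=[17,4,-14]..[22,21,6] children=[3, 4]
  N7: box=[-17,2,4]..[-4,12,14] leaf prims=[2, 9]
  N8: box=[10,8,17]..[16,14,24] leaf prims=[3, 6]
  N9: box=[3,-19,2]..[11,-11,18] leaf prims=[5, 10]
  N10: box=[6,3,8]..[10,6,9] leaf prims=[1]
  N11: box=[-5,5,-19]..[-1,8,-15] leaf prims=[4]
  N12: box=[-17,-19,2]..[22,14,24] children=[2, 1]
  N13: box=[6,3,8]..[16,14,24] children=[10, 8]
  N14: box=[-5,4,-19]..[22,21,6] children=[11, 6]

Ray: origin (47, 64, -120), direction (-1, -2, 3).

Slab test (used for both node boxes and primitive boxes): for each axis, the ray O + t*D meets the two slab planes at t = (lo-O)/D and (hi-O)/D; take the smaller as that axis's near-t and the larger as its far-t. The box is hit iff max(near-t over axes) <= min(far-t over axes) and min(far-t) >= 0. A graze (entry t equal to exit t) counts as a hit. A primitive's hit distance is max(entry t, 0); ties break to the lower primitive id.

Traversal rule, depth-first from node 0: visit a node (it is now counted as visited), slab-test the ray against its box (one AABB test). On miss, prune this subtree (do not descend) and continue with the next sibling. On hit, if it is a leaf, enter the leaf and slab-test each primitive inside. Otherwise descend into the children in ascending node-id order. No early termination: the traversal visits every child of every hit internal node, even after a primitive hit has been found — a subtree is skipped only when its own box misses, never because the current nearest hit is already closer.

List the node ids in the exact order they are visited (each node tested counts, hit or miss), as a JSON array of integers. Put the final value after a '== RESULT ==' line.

Walk:
N0 x:[25,64] y:[43/2,83/2] z:[101/3,48] -> hit [101/3,83/2], descend [12, 14]
  N12 x:[25,64] y:[25,83/2] z:[122/3,48] -> hit [122/3,83/2], descend [1, 2]
    N1 x:[31,64] y:[25,31] z:[124/3,48] -> miss, prune
    N2 x:[25,44] y:[67/2,83/2] z:[122/3,143/3] -> hit [122/3,83/2], descend [5, 9]
      N5 x:[25,31] y:[67/2,36] z:[46,143/3] -> miss, prune
      N9 x:[36,44] y:[75/2,83/2] z:[122/3,46] -> hit [122/3,83/2] leaf, test {P5@t=122/3, P10(miss)}
  N14 x:[25,52] y:[43/2,30] z:[101/3,42] -> miss, prune

Summary -> nodes [0, 12, 1, 2, 5, 9, 14]; box-tests=7; leaf-entries=1; first=P5

== RESULT ==
[0, 12, 1, 2, 5, 9, 14]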